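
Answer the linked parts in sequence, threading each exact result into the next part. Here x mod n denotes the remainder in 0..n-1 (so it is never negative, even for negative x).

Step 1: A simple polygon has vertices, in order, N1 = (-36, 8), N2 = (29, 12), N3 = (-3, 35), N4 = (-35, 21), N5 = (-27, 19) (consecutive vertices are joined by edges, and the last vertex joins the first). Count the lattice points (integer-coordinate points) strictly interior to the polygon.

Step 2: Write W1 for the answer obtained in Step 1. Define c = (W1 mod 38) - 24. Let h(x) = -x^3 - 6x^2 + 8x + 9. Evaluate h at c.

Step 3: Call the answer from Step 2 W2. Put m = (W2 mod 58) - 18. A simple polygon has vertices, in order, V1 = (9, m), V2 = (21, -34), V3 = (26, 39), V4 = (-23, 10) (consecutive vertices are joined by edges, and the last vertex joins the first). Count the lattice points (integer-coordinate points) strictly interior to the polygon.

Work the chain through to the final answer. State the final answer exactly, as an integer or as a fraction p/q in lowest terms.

830

Step 1: cross terms: (-36*12 - 29*8)=-664, (29*35 - -3*12)=1051, (-3*21 - -35*35)=1162, (-35*19 - -27*21)=-98, (-27*8 - -36*19)=468; twice the area = |1919| = 1919; area = 1919/2; boundary points = 1 + 1 + 2 + 2 + 1 = 7; strictly interior points = area - boundary/2 + 1 = 957; answer 957
Step 2: W1 = 957; c = -17; -1*(-17)^3 - 6*(-17)^2 + 8*(-17)^1 + 9 = (4913) + (-1734) + (-136) + (9) = 3052; answer 3052
Step 3: W2 = 3052; m = 18; cross terms: (9*-34 - 21*18)=-684, (21*39 - 26*-34)=1703, (26*10 - -23*39)=1157, (-23*18 - 9*10)=-504; twice the area = |1672| = 1672; area = 836; boundary points = 4 + 1 + 1 + 8 = 14; strictly interior points = area - boundary/2 + 1 = 830; answer 830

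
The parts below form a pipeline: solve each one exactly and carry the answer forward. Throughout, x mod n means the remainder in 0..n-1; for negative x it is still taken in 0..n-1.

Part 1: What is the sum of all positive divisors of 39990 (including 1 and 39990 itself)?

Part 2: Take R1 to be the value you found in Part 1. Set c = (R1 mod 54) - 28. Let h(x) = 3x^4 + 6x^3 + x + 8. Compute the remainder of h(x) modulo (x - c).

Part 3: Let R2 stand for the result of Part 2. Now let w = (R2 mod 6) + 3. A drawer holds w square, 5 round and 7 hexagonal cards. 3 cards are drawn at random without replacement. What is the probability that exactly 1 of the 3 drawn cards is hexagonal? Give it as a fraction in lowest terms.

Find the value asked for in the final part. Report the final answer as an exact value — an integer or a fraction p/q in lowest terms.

Part 1: 39990 = 2 * 3 * 5 * 31 * 43; sigma = (1 + 2) * (1 + 3) * (1 + 5) * (1 + 31) * (1 + 43) = 3 * 4 * 6 * 32 * 44 = 101376; answer 101376
Part 2: R1 = 101376; c = -10; remainder = value at the root: 3*(-10)^4 + 6*(-10)^3 + 1*(-10)^1 + 8 = (30000) + (-6000) + (-10) + (8) = 23998; answer 23998
Part 3: R2 = 23998; w = 7; total draws C(19,3) = 969; favorable C(7,1)*C(12,2) = 462; P = 154/323; answer 154/323

154/323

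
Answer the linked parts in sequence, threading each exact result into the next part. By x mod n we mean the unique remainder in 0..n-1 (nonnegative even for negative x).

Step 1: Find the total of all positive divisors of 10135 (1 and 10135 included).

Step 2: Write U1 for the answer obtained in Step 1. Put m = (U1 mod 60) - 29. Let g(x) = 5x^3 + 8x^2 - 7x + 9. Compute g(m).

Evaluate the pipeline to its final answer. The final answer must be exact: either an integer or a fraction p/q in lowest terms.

37059

Step 1: 10135 = 5 * 2027; sigma = (1 + 5) * (1 + 2027) = 6 * 2028 = 12168; answer 12168
Step 2: U1 = 12168; m = 19; 5*(19)^3 + 8*(19)^2 - 7*(19)^1 + 9 = (34295) + (2888) + (-133) + (9) = 37059; answer 37059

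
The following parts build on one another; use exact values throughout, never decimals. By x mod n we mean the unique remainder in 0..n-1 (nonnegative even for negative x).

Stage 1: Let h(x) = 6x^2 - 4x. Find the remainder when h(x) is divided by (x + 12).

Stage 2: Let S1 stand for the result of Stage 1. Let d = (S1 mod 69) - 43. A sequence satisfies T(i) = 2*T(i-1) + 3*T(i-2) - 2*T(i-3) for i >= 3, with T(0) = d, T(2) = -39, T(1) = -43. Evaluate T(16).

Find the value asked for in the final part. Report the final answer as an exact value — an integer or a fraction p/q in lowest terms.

-87857389

Stage 1: remainder = value at the root: 6*(-12)^2 - 4*(-12)^1 = (864) + (48) = 912; answer 912
Stage 2: S1 = 912; d = -28; T(3) = 2*(-39) + 3*(-43) - 2*(-28) = -151; iterating: T(3)=-151, T(4)=-333, T(5)=-1041, T(6)=-2779, T(7)=-8015, T(8)=-22285, T(9)=-63057, T(10)=-176939, T(11)=-498479, T(12)=-1401661, T(13)=-3944881, T(14)=-11097787, T(15)=-31226895, T(16)=-87857389; answer -87857389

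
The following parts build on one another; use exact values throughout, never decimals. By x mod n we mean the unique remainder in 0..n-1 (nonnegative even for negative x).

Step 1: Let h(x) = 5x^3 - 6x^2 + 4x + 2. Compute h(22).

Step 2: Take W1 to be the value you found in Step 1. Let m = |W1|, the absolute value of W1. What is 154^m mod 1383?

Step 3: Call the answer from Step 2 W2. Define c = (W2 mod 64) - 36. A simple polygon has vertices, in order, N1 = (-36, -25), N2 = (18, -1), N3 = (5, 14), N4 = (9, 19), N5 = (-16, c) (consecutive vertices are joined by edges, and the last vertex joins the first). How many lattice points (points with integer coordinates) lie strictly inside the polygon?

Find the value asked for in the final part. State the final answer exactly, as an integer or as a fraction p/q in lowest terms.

Step 1: 5*(22)^3 - 6*(22)^2 + 4*(22)^1 + 2 = (53240) + (-2904) + (88) + (2) = 50426; answer 50426
Step 2: W1 = 50426; m = 50426; squarings mod 1383: 154^1=154, 154^2=205, 154^4=535, 154^8=1327, 154^16=370, 154^32=1366, 154^64=289, 154^128=541, 154^256=868, 154^512=1072, 154^1024=1294, 154^2048=1006, 154^4096=1063, 154^8192=58, 154^16384=598, 154^32768=790; 154^50426 = 154^2 * 154^8 * 154^16 * 154^32 * 154^64 * 154^128 * 154^1024 * 154^16384 * 154^32768 = 886 (mod 1383); answer 886
Step 3: W2 = 886; c = 18; cross terms: (-36*-1 - 18*-25)=486, (18*14 - 5*-1)=257, (5*19 - 9*14)=-31, (9*18 - -16*19)=466, (-16*-25 - -36*18)=1048; twice the area = |2226| = 2226; area = 1113; boundary points = 6 + 1 + 1 + 1 + 1 = 10; strictly interior points = area - boundary/2 + 1 = 1109; answer 1109

1109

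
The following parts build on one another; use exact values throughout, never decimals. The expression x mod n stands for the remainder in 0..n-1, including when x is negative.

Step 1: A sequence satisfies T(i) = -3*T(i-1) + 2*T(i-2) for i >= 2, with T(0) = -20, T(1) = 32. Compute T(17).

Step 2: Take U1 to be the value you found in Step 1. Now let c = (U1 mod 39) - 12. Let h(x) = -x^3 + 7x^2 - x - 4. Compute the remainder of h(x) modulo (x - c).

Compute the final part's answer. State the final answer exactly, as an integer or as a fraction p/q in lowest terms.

Step 1: T(2) = -3*(32) + 2*(-20) = -136; iterating: T(2)=-136, T(3)=472, T(4)=-1688, T(5)=6008, T(6)=-21400, T(7)=76216, T(8)=-271448, T(9)=966776, T(10)=-3443224, T(11)=12263224, T(12)=-43676120, T(13)=155554808, T(14)=-554016664, T(15)=1973159608, T(16)=-7027512152, T(17)=25028855672; answer 25028855672
Step 2: U1 = 25028855672; c = -10; remainder = value at the root: -1*(-10)^3 + 7*(-10)^2 - 1*(-10)^1 - 4 = (1000) + (700) + (10) + (-4) = 1706; answer 1706

1706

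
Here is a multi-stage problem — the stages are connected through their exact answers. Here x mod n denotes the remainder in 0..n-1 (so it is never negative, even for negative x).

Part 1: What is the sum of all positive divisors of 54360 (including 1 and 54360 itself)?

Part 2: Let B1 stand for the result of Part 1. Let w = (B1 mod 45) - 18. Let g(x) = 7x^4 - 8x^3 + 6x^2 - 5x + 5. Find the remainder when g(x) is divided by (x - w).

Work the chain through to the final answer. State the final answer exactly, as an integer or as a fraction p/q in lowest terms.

783527

Part 1: 54360 = 2^3 * 3^2 * 5 * 151; sigma = (1 + 2 + 4 + 8) * (1 + 3 + 9) * (1 + 5) * (1 + 151) = 15 * 13 * 6 * 152 = 177840; answer 177840
Part 2: B1 = 177840; w = -18; remainder = value at the root: 7*(-18)^4 - 8*(-18)^3 + 6*(-18)^2 - 5*(-18)^1 + 5 = (734832) + (46656) + (1944) + (90) + (5) = 783527; answer 783527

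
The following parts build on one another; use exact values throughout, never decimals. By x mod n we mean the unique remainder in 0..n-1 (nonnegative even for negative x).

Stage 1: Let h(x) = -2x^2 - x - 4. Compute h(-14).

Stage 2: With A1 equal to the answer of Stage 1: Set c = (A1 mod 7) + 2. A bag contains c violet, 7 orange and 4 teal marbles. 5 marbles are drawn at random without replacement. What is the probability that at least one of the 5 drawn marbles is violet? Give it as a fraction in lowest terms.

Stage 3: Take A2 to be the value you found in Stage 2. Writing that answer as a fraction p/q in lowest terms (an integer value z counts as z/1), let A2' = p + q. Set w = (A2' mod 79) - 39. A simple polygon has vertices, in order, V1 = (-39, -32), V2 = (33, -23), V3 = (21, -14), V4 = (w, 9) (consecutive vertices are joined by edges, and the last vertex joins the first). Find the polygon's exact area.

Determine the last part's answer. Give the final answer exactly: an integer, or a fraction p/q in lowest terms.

Stage 1: -2*(-14)^2 - 1*(-14)^1 - 4 = (-392) + (14) + (-4) = -382; answer -382
Stage 2: A1 = -382; c = 5; total draws C(16,5) = 4368; complement C(11,5) = 462; favorable 4368 - 462 = 3906; P = 93/104; answer 93/104
Stage 3: A2 = 93/104; threaded value p + q = 197; w = 0; cross terms: (-39*-23 - 33*-32)=1953, (33*-14 - 21*-23)=21, (21*9 - 0*-14)=189, (0*-32 - -39*9)=351; twice the area = |2514| = 2514; area = 1257; answer 1257

1257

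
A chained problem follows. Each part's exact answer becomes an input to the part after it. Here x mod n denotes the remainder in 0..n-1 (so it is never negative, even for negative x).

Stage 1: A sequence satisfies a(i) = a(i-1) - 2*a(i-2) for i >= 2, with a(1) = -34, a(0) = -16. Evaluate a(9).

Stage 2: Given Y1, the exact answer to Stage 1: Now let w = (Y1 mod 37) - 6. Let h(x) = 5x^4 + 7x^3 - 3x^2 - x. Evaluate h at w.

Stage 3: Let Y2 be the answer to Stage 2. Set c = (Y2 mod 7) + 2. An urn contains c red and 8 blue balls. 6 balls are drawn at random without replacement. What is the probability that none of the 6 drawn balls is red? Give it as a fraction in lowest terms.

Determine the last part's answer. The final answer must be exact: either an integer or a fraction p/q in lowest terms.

7/429

Stage 1: a(2) = 1*(-34) - 2*(-16) = -2; iterating: a(2)=-2, a(3)=66, a(4)=70, a(5)=-62, a(6)=-202, a(7)=-78, a(8)=326, a(9)=482; answer 482
Stage 2: Y1 = 482; w = -5; 5*(-5)^4 + 7*(-5)^3 - 3*(-5)^2 - 1*(-5)^1 = (3125) + (-875) + (-75) + (5) = 2180; answer 2180
Stage 3: Y2 = 2180; c = 5; total draws C(13,6) = 1716; favorable C(8,6) = 28; P = 7/429; answer 7/429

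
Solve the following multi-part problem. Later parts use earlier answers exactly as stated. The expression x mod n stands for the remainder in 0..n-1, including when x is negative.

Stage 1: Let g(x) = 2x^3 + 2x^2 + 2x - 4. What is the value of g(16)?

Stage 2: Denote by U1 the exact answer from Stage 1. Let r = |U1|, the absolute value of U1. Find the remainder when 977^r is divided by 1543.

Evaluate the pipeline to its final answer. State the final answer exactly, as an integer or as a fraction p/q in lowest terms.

Stage 1: 2*(16)^3 + 2*(16)^2 + 2*(16)^1 - 4 = (8192) + (512) + (32) + (-4) = 8732; answer 8732
Stage 2: U1 = 8732; r = 8732; squarings mod 1543: 977^1=977, 977^2=955, 977^4=112, 977^8=200, 977^16=1425, 977^32=37, 977^64=1369, 977^128=959, 977^256=53, 977^512=1266, 977^1024=1122, 977^2048=1339, 977^4096=1498, 977^8192=482; 977^8732 = 977^4 * 977^8 * 977^16 * 977^512 * 977^8192 = 1053 (mod 1543); answer 1053

1053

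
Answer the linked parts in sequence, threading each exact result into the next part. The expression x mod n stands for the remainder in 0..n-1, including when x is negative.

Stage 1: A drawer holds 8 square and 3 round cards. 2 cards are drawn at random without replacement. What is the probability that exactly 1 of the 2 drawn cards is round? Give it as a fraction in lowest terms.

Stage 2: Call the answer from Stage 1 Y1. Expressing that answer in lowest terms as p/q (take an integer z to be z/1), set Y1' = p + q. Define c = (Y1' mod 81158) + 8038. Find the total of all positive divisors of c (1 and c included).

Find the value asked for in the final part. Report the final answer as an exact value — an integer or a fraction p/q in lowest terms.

Stage 1: total draws C(11,2) = 55; favorable C(3,1)*C(8,1) = 24; P = 24/55; answer 24/55
Stage 2: Y1 = 24/55; threaded value p + q = 79; c = 8117; 8117 is prime, so its only divisors are 1 and 8117; sigma = 1 + 8117 = 8118; answer 8118

8118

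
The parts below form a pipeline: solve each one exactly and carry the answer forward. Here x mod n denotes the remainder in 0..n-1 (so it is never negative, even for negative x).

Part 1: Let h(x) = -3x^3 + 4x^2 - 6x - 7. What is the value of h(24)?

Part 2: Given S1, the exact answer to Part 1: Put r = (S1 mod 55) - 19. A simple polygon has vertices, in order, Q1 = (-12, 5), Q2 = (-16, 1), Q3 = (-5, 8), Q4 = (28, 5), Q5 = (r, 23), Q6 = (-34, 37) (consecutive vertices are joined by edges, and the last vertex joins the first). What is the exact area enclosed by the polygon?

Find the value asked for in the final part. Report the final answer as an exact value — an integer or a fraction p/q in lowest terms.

490

Part 1: -3*(24)^3 + 4*(24)^2 - 6*(24)^1 - 7 = (-41472) + (2304) + (-144) + (-7) = -39319; answer -39319
Part 2: S1 = -39319; r = -13; cross terms: (-12*1 - -16*5)=68, (-16*8 - -5*1)=-123, (-5*5 - 28*8)=-249, (28*23 - -13*5)=709, (-13*37 - -34*23)=301, (-34*5 - -12*37)=274; twice the area = |980| = 980; area = 490; answer 490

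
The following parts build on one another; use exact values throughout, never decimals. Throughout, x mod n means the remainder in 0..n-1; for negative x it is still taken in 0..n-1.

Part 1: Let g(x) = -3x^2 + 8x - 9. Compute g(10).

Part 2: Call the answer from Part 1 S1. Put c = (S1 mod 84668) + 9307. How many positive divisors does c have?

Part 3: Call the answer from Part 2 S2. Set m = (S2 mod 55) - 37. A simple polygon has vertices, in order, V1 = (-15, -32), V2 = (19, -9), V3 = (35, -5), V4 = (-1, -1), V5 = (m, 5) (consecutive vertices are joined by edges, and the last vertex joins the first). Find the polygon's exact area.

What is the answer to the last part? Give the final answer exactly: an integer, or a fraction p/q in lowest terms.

946

Part 1: -3*(10)^2 + 8*(10)^1 - 9 = (-300) + (80) + (-9) = -229; answer -229
Part 2: S1 = -229; c = 93746; 93746 = 2 * 19 * 2467; number of divisors = (1+1) * (1+1) * (1+1) = 8; answer 8
Part 3: S2 = 8; m = -29; cross terms: (-15*-9 - 19*-32)=743, (19*-5 - 35*-9)=220, (35*-1 - -1*-5)=-40, (-1*5 - -29*-1)=-34, (-29*-32 - -15*5)=1003; twice the area = |1892| = 1892; area = 946; answer 946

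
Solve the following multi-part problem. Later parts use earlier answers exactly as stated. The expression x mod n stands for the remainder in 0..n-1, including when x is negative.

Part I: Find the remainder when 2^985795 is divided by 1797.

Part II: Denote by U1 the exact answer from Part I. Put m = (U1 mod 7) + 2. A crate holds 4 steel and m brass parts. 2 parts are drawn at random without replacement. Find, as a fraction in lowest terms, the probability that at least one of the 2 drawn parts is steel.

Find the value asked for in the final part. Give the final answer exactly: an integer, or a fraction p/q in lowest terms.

Part I: squarings mod 1797: 2^1=2, 2^2=4, 2^4=16, 2^8=256, 2^16=844, 2^32=724, 2^64=1249, 2^128=205, 2^256=694, 2^512=40, 2^1024=1600, 2^2048=1072, 2^4096=901, 2^8192=1354, 2^16384=376, 2^32768=1210, 2^65536=1342, 2^131072=370, 2^262144=328, 2^524288=1561; 2^985795 = 2^1 * 2^2 * 2^64 * 2^128 * 2^512 * 2^2048 * 2^65536 * 2^131072 * 2^262144 * 2^524288 = 1556 (mod 1797); answer 1556
Part II: U1 = 1556; m = 4; total draws C(8,2) = 28; complement C(4,2) = 6; favorable 28 - 6 = 22; P = 11/14; answer 11/14

11/14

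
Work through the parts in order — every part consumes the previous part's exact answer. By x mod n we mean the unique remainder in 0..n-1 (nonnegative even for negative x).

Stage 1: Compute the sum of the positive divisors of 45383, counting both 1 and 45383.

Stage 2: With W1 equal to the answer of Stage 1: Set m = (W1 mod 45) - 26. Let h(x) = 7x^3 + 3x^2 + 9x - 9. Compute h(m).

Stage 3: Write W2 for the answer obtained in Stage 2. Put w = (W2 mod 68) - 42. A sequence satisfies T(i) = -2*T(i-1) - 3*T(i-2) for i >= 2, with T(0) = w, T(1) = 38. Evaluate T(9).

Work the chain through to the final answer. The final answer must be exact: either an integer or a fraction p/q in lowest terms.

6302

Stage 1: 45383 = 13 * 3491; sigma = (1 + 13) * (1 + 3491) = 14 * 3492 = 48888; answer 48888
Stage 2: W1 = 48888; m = -8; 7*(-8)^3 + 3*(-8)^2 + 9*(-8)^1 - 9 = (-3584) + (192) + (-72) + (-9) = -3473; answer -3473
Stage 3: W2 = -3473; w = 21; T(2) = -2*(38) - 3*(21) = -139; iterating: T(2)=-139, T(3)=164, T(4)=89, T(5)=-670, T(6)=1073, T(7)=-136, T(8)=-2947, T(9)=6302; answer 6302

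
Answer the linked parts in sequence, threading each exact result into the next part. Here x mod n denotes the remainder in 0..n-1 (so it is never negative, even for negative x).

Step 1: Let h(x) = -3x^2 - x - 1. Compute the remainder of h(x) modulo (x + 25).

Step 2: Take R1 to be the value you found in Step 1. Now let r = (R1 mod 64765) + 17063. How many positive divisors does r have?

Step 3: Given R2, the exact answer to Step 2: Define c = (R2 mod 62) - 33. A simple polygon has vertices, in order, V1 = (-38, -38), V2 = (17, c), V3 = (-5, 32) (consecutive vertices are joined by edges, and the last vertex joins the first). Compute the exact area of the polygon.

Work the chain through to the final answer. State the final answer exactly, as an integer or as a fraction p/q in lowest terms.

Step 1: remainder = value at the root: -3*(-25)^2 - 1*(-25)^1 - 1 = (-1875) + (25) + (-1) = -1851; answer -1851
Step 2: R1 = -1851; r = 79977; 79977 = 3 * 53 * 503; number of divisors = (1+1) * (1+1) * (1+1) = 8; answer 8
Step 3: R2 = 8; c = -25; cross terms: (-38*-25 - 17*-38)=1596, (17*32 - -5*-25)=419, (-5*-38 - -38*32)=1406; twice the area = |3421| = 3421; area = 3421/2; answer 3421/2

3421/2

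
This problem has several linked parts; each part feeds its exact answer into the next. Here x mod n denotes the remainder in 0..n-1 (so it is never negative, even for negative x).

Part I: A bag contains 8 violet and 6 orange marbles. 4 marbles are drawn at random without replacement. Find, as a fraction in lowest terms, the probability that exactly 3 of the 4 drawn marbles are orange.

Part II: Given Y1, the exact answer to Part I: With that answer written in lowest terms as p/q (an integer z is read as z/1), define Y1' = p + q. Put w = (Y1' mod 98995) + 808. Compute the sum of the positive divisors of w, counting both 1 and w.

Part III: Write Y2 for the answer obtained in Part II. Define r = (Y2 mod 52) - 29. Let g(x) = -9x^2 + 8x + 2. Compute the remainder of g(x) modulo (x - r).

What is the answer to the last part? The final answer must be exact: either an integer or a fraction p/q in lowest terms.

-15

Part I: total draws C(14,4) = 1001; favorable C(6,3)*C(8,1) = 160; P = 160/1001; answer 160/1001
Part II: Y1 = 160/1001; threaded value p + q = 1161; w = 1969; 1969 = 11 * 179; sigma = (1 + 11) * (1 + 179) = 12 * 180 = 2160; answer 2160
Part III: Y2 = 2160; r = -1; remainder = value at the root: -9*(-1)^2 + 8*(-1)^1 + 2 = (-9) + (-8) + (2) = -15; answer -15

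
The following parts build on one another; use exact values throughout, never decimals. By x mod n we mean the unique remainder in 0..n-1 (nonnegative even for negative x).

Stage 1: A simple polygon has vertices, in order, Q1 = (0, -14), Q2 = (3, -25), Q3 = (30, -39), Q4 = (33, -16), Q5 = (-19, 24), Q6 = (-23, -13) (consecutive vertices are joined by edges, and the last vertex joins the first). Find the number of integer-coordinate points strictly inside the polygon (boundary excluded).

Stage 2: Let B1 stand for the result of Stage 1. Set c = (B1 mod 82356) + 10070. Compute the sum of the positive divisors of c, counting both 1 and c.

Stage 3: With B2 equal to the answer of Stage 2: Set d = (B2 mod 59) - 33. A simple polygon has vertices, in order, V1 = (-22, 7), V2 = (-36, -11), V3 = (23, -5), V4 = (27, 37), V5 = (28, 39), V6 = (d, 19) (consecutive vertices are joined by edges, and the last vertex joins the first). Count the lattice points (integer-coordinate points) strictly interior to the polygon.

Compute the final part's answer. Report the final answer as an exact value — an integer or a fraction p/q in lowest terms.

1452

Stage 1: cross terms: (0*-25 - 3*-14)=42, (3*-39 - 30*-25)=633, (30*-16 - 33*-39)=807, (33*24 - -19*-16)=488, (-19*-13 - -23*24)=799, (-23*-14 - 0*-13)=322; twice the area = |3091| = 3091; area = 3091/2; boundary points = 1 + 1 + 1 + 4 + 1 + 1 = 9; strictly interior points = area - boundary/2 + 1 = 1542; answer 1542
Stage 2: B1 = 1542; c = 11612; 11612 = 2^2 * 2903; sigma = (1 + 2 + 4) * (1 + 2903) = 7 * 2904 = 20328; answer 20328
Stage 3: B2 = 20328; d = -1; cross terms: (-22*-11 - -36*7)=494, (-36*-5 - 23*-11)=433, (23*37 - 27*-5)=986, (27*39 - 28*37)=17, (28*19 - -1*39)=571, (-1*7 - -22*19)=411; twice the area = |2912| = 2912; area = 1456; boundary points = 2 + 1 + 2 + 1 + 1 + 3 = 10; strictly interior points = area - boundary/2 + 1 = 1452; answer 1452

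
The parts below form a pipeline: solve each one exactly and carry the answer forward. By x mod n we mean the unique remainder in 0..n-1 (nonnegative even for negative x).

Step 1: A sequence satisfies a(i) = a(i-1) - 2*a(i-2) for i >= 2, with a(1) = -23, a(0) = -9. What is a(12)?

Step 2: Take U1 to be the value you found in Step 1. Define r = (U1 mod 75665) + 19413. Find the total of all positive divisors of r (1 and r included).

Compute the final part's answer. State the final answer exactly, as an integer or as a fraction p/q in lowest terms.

106752

Step 1: a(2) = 1*(-23) - 2*(-9) = -5; iterating: a(2)=-5, a(3)=41, a(4)=51, a(5)=-31, a(6)=-133, a(7)=-71, a(8)=195, a(9)=337, a(10)=-53, a(11)=-727, a(12)=-621; answer -621
Step 2: U1 = -621; r = 94457; 94457 = 11 * 31 * 277; sigma = (1 + 11) * (1 + 31) * (1 + 277) = 12 * 32 * 278 = 106752; answer 106752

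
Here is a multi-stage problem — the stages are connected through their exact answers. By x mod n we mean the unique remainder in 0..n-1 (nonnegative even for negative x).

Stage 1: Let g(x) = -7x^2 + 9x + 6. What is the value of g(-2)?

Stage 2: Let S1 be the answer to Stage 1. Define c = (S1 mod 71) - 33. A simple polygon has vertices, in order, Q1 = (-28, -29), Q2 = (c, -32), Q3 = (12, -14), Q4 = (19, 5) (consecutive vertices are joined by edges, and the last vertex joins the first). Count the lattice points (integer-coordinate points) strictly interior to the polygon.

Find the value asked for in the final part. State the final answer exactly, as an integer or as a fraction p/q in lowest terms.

581

Stage 1: -7*(-2)^2 + 9*(-2)^1 + 6 = (-28) + (-18) + (6) = -40; answer -40
Stage 2: S1 = -40; c = -2; cross terms: (-28*-32 - -2*-29)=838, (-2*-14 - 12*-32)=412, (12*5 - 19*-14)=326, (19*-29 - -28*5)=-411; twice the area = |1165| = 1165; area = 1165/2; boundary points = 1 + 2 + 1 + 1 = 5; strictly interior points = area - boundary/2 + 1 = 581; answer 581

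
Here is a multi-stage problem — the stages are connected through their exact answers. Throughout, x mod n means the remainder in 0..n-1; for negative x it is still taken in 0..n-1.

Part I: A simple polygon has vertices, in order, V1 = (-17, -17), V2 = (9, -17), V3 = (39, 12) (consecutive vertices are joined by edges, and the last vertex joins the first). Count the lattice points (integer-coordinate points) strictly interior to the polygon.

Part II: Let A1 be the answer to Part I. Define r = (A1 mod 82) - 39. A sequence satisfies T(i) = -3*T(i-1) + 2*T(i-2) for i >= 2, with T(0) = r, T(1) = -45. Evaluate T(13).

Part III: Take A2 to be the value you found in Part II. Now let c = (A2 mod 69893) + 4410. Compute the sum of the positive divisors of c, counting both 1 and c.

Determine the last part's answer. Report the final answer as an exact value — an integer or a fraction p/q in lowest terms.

Part I: cross terms: (-17*-17 - 9*-17)=442, (9*12 - 39*-17)=771, (39*-17 - -17*12)=-459; twice the area = |754| = 754; area = 377; boundary points = 26 + 1 + 1 = 28; strictly interior points = area - boundary/2 + 1 = 364; answer 364
Part II: A1 = 364; r = -3; T(2) = -3*(-45) + 2*(-3) = 129; iterating: T(2)=129, T(3)=-477, T(4)=1689, T(5)=-6021, T(6)=21441, T(7)=-76365, T(8)=271977, T(9)=-968661, T(10)=3449937, T(11)=-12287133, T(12)=43761273, T(13)=-155858085; answer -155858085
Part III: A2 = -155858085; c = 7715; 7715 = 5 * 1543; sigma = (1 + 5) * (1 + 1543) = 6 * 1544 = 9264; answer 9264

9264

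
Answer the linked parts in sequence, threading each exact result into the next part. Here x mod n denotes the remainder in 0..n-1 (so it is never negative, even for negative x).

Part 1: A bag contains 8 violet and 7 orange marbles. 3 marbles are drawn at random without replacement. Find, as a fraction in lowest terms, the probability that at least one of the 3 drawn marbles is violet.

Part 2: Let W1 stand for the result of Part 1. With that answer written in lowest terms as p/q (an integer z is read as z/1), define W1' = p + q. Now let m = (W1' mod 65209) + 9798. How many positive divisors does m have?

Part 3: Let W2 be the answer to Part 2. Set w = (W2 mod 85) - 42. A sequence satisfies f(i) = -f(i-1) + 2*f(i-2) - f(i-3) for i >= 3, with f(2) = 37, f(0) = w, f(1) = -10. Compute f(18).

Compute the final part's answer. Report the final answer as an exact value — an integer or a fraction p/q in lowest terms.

Part 1: total draws C(15,3) = 455; complement C(7,3) = 35; favorable 455 - 35 = 420; P = 12/13; answer 12/13
Part 2: W1 = 12/13; threaded value p + q = 25; m = 9823; 9823 = 11 * 19 * 47; number of divisors = (1+1) * (1+1) * (1+1) = 8; answer 8
Part 3: W2 = 8; w = -34; f(3) = -1*(37) + 2*(-10) - 1*(-34) = -23; iterating: f(3)=-23, f(4)=107, f(5)=-190, f(6)=427, f(7)=-914, f(8)=1958, f(9)=-4213, f(10)=9043, f(11)=-19427, f(12)=41726, f(13)=-89623, f(14)=192502, f(15)=-413474, f(16)=888101, f(17)=-1907551, f(18)=4097227; answer 4097227

4097227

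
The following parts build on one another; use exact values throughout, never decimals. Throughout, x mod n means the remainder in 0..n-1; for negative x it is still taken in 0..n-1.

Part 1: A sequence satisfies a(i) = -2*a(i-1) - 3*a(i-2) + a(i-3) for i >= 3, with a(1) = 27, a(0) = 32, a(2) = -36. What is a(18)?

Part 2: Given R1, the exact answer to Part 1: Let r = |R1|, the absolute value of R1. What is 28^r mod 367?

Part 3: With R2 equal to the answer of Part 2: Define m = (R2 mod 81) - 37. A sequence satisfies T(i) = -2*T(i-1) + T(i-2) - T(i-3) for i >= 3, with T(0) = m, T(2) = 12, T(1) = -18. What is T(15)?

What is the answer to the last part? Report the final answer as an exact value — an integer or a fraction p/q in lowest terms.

-3832498

Part 1: a(3) = -2*(-36) - 3*(27) + 1*(32) = 23; iterating: a(3)=23, a(4)=89, a(5)=-283, a(6)=322, a(7)=294, a(8)=-1837, a(9)=3114, a(10)=-423, a(11)=-10333, a(12)=25049, a(13)=-19522, a(14)=-46436, a(15)=176487, a(16)=-233188, a(17)=-109521, a(18)=1095093; answer 1095093
Part 2: R1 = 1095093; r = 1095093; squarings mod 367: 28^1=28, 28^2=50, 28^4=298, 28^8=357, 28^16=100, 28^32=91, 28^64=207, 28^128=277, 28^256=26, 28^512=309, 28^1024=61, 28^2048=51, 28^4096=32, 28^8192=290, 28^16384=57, 28^32768=313, 28^65536=347, 28^131072=33, 28^262144=355, 28^524288=144, 28^1048576=184; 28^1095093 = 28^1 * 28^4 * 28^16 * 28^32 * 28^128 * 28^256 * 28^1024 * 28^4096 * 28^8192 * 28^32768 * 28^1048576 = 209 (mod 367); answer 209
Part 3: R2 = 209; m = 10; T(3) = -2*(12) + 1*(-18) - 1*(10) = -52; iterating: T(3)=-52, T(4)=134, T(5)=-332, T(6)=850, T(7)=-2166, T(8)=5514, T(9)=-14044, T(10)=35768, T(11)=-91094, T(12)=232000, T(13)=-590862, T(14)=1504818, T(15)=-3832498; answer -3832498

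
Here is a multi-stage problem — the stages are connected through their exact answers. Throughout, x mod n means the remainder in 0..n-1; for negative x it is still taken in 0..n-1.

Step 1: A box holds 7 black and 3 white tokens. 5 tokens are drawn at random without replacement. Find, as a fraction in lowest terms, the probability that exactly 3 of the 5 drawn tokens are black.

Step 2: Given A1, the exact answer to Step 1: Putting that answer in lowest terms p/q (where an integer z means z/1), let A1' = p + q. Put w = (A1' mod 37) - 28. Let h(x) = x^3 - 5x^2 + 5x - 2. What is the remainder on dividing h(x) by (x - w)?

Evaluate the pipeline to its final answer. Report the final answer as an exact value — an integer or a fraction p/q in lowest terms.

Step 1: total draws C(10,5) = 252; favorable C(7,3)*C(3,2) = 105; P = 5/12; answer 5/12
Step 2: A1 = 5/12; threaded value p + q = 17; w = -11; remainder = value at the root: 1*(-11)^3 - 5*(-11)^2 + 5*(-11)^1 - 2 = (-1331) + (-605) + (-55) + (-2) = -1993; answer -1993

-1993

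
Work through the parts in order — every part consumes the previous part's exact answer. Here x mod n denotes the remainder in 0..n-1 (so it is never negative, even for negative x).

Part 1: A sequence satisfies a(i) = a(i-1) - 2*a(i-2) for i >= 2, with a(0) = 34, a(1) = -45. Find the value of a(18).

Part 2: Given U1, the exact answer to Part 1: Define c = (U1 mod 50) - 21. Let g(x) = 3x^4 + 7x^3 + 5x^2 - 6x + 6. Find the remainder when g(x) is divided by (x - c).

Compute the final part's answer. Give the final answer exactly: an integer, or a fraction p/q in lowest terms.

Part 1: a(2) = 1*(-45) - 2*(34) = -113; iterating: a(2)=-113, a(3)=-23, a(4)=203, a(5)=249, a(6)=-157, a(7)=-655, a(8)=-341, a(9)=969, a(10)=1651, a(11)=-287, a(12)=-3589, a(13)=-3015, a(14)=4163, a(15)=10193, a(16)=1867, a(17)=-18519, a(18)=-22253; answer -22253
Part 2: U1 = -22253; c = 26; remainder = value at the root: 3*(26)^4 + 7*(26)^3 + 5*(26)^2 - 6*(26)^1 + 6 = (1370928) + (123032) + (3380) + (-156) + (6) = 1497190; answer 1497190

1497190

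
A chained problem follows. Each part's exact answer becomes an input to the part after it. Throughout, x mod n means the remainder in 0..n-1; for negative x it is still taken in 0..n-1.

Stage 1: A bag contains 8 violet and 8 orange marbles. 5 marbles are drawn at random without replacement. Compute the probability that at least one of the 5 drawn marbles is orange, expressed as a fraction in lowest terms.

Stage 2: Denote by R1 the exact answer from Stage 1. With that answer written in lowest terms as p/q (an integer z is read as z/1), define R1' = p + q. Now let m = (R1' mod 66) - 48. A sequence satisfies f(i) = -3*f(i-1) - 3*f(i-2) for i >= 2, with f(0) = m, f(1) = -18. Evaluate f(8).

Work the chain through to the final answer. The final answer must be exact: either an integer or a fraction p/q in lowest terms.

-3483

Stage 1: total draws C(16,5) = 4368; complement C(8,5) = 56; favorable 4368 - 56 = 4312; P = 77/78; answer 77/78
Stage 2: R1 = 77/78; threaded value p + q = 155; m = -25; f(2) = -3*(-18) - 3*(-25) = 129; iterating: f(2)=129, f(3)=-333, f(4)=612, f(5)=-837, f(6)=675, f(7)=486, f(8)=-3483; answer -3483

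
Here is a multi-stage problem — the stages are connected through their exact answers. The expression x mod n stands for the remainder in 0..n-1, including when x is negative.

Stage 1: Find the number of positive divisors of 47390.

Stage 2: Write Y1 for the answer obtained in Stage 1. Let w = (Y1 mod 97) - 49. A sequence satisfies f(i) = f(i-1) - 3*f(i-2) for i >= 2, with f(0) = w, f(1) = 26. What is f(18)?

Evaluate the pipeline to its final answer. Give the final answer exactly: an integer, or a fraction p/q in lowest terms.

-83365

Stage 1: 47390 = 2 * 5 * 7 * 677; number of divisors = (1+1) * (1+1) * (1+1) * (1+1) = 16; answer 16
Stage 2: Y1 = 16; w = -33; f(2) = 1*(26) - 3*(-33) = 125; iterating: f(2)=125, f(3)=47, f(4)=-328, f(5)=-469, f(6)=515, f(7)=1922, f(8)=377, f(9)=-5389, f(10)=-6520, f(11)=9647, f(12)=29207, f(13)=266, f(14)=-87355, f(15)=-88153, f(16)=173912, f(17)=438371, f(18)=-83365; answer -83365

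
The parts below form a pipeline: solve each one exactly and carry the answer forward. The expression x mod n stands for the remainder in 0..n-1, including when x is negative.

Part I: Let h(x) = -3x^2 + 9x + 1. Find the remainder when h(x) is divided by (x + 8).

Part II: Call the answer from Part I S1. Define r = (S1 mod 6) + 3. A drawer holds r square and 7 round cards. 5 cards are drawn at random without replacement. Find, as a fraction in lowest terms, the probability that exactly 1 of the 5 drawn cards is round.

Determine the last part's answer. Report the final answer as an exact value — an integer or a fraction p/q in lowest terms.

Part I: remainder = value at the root: -3*(-8)^2 + 9*(-8)^1 + 1 = (-192) + (-72) + (1) = -263; answer -263
Part II: S1 = -263; r = 4; total draws C(11,5) = 462; favorable C(7,1)*C(4,4) = 7; P = 1/66; answer 1/66

1/66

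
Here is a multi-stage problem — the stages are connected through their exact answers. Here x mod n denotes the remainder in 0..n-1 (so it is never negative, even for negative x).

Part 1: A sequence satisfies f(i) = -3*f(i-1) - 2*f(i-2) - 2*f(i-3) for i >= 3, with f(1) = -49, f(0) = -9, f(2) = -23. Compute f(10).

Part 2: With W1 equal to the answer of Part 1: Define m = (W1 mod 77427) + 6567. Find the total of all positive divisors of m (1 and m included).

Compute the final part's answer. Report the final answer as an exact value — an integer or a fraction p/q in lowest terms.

Part 1: f(3) = -3*(-23) - 2*(-49) - 2*(-9) = 185; iterating: f(3)=185, f(4)=-411, f(5)=909, f(6)=-2275, f(7)=5829, f(8)=-14755, f(9)=37157, f(10)=-93619; answer -93619
Part 2: W1 = -93619; m = 67802; 67802 = 2 * 7 * 29 * 167; sigma = (1 + 2) * (1 + 7) * (1 + 29) * (1 + 167) = 3 * 8 * 30 * 168 = 120960; answer 120960

120960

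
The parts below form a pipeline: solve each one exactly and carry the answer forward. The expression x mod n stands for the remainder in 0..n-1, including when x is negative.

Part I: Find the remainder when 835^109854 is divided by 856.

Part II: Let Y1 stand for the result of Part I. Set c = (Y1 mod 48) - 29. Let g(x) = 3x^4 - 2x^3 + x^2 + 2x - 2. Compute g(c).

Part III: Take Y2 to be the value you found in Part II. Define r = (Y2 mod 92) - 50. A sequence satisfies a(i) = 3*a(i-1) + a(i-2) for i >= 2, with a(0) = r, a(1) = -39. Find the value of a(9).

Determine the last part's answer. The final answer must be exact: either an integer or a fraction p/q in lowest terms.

-631494

Part I: squarings mod 856: 835^1=835, 835^2=441, 835^4=169, 835^8=313, 835^16=385, 835^32=137, 835^64=793, 835^128=545, 835^256=849, 835^512=49, 835^1024=689, 835^2048=497, 835^4096=481, 835^8192=241, 835^16384=729, 835^32768=721, 835^65536=249; 835^109854 = 835^2 * 835^4 * 835^8 * 835^16 * 835^256 * 835^1024 * 835^2048 * 835^8192 * 835^32768 * 835^65536 = 105 (mod 856); answer 105
Part II: Y1 = 105; c = -20; 3*(-20)^4 - 2*(-20)^3 + 1*(-20)^2 + 2*(-20)^1 - 2 = (480000) + (16000) + (400) + (-40) + (-2) = 496358; answer 496358
Part III: Y2 = 496358; r = -32; a(2) = 3*(-39) + 1*(-32) = -149; iterating: a(2)=-149, a(3)=-486, a(4)=-1607, a(5)=-5307, a(6)=-17528, a(7)=-57891, a(8)=-191201, a(9)=-631494; answer -631494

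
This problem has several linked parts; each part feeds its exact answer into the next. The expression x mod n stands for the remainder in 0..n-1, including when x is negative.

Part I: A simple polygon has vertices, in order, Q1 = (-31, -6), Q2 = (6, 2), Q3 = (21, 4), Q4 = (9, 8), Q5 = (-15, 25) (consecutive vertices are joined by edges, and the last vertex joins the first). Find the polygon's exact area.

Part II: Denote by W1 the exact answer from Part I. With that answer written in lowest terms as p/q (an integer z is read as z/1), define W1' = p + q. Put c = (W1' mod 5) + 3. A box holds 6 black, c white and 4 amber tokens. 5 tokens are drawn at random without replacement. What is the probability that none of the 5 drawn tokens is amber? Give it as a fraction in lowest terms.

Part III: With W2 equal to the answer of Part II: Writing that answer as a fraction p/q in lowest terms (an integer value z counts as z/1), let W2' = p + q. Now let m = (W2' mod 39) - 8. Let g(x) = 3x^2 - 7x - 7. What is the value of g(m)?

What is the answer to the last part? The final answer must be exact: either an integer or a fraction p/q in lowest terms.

189

Part I: cross terms: (-31*2 - 6*-6)=-26, (6*4 - 21*2)=-18, (21*8 - 9*4)=132, (9*25 - -15*8)=345, (-15*-6 - -31*25)=865; twice the area = |1298| = 1298; area = 649; answer 649
Part II: W1 = 649; threaded value p + q = 650; c = 3; total draws C(13,5) = 1287; favorable C(9,5) = 126; P = 14/143; answer 14/143
Part III: W2 = 14/143; threaded value p + q = 157; m = -7; 3*(-7)^2 - 7*(-7)^1 - 7 = (147) + (49) + (-7) = 189; answer 189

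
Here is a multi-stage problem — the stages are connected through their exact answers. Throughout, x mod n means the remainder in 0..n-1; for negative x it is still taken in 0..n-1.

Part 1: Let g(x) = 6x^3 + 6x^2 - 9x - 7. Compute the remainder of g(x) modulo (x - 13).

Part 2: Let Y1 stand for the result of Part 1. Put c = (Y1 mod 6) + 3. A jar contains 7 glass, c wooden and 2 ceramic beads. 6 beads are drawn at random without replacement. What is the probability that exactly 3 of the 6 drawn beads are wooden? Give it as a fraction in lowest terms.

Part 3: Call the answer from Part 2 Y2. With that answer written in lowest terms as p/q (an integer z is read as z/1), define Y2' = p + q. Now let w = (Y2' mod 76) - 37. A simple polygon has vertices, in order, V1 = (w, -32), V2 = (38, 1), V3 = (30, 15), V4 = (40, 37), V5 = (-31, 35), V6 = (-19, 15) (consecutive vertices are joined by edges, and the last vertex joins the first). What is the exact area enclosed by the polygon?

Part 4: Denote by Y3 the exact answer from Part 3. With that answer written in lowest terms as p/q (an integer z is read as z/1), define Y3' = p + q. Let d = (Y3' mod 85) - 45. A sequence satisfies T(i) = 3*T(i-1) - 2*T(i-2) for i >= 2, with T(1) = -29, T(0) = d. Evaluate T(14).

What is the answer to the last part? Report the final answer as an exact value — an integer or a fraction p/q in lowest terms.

Part 1: remainder = value at the root: 6*(13)^3 + 6*(13)^2 - 9*(13)^1 - 7 = (13182) + (1014) + (-117) + (-7) = 14072; answer 14072
Part 2: Y1 = 14072; c = 5; total draws C(14,6) = 3003; favorable C(5,3)*C(9,3) = 840; P = 40/143; answer 40/143
Part 3: Y2 = 40/143; threaded value p + q = 183; w = -6; cross terms: (-6*1 - 38*-32)=1210, (38*15 - 30*1)=540, (30*37 - 40*15)=510, (40*35 - -31*37)=2547, (-31*15 - -19*35)=200, (-19*-32 - -6*15)=698; twice the area = |5705| = 5705; area = 5705/2; answer 5705/2
Part 4: Y3 = 5705/2; threaded value p + q = 5707; d = -33; T(2) = 3*(-29) - 2*(-33) = -21; iterating: T(2)=-21, T(3)=-5, T(4)=27, T(5)=91, T(6)=219, T(7)=475, T(8)=987, T(9)=2011, T(10)=4059, T(11)=8155, T(12)=16347, T(13)=32731, T(14)=65499; answer 65499

65499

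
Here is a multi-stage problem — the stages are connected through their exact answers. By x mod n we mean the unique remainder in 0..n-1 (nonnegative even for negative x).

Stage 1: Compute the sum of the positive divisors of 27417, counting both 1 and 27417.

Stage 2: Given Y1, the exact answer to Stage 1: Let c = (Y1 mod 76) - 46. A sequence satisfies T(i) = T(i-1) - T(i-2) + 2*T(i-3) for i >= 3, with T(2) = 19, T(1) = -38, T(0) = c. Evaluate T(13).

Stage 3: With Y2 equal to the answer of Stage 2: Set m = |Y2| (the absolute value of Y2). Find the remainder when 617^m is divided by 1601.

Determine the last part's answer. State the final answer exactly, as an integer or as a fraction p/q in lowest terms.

497

Stage 1: 27417 = 3 * 13 * 19 * 37; sigma = (1 + 3) * (1 + 13) * (1 + 19) * (1 + 37) = 4 * 14 * 20 * 38 = 42560; answer 42560
Stage 2: Y1 = 42560; c = -46; T(3) = 1*(19) - 1*(-38) + 2*(-46) = -35; iterating: T(3)=-35, T(4)=-130, T(5)=-57, T(6)=3, T(7)=-200, T(8)=-317, T(9)=-111, T(10)=-194, T(11)=-717, T(12)=-745, T(13)=-416; answer -416
Stage 3: Y2 = -416; m = 416; squarings mod 1601: 617^1=617, 617^2=1252, 617^4=125, 617^8=1216, 617^16=933, 617^32=1146, 617^64=496, 617^128=1063, 617^256=1264; 617^416 = 617^32 * 617^128 * 617^256 = 497 (mod 1601); answer 497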